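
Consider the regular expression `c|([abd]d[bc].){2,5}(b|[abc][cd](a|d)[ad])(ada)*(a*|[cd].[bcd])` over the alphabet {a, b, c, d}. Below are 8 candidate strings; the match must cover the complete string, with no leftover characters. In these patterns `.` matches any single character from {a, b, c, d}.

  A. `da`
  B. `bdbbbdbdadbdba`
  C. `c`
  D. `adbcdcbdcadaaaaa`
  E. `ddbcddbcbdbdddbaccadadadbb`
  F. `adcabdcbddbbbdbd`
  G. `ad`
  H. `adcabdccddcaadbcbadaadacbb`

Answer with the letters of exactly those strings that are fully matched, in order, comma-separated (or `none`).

B, C, E, F, H

A → no match
B → match
C → match
D → no match
E → match
F → match
G → no match
H → match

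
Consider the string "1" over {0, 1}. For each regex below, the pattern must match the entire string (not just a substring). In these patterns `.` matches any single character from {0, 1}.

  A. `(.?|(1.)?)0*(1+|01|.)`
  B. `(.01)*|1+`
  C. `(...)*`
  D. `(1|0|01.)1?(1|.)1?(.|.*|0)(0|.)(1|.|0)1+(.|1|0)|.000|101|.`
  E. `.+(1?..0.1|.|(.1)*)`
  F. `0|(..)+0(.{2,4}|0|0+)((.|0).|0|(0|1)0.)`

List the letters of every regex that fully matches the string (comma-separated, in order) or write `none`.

A, B, D, E

A → match
B → match
C → no match
D → match
E → match
F → no match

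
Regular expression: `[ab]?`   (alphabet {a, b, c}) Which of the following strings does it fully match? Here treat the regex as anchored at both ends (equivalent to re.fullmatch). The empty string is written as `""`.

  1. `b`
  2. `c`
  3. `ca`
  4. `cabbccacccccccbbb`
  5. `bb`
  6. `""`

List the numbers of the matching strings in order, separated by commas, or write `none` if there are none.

1 → match
2 → no match
3 → no match
4 → no match
5 → no match
6 → match

1, 6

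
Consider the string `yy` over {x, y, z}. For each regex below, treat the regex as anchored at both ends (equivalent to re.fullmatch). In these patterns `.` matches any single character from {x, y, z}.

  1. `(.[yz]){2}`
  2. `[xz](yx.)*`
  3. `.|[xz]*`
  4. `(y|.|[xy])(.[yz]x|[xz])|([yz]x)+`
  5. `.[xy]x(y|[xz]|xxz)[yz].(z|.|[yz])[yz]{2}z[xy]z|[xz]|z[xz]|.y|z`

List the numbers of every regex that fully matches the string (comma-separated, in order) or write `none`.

1 → no match
2 → no match
3 → no match
4 → no match
5 → match

5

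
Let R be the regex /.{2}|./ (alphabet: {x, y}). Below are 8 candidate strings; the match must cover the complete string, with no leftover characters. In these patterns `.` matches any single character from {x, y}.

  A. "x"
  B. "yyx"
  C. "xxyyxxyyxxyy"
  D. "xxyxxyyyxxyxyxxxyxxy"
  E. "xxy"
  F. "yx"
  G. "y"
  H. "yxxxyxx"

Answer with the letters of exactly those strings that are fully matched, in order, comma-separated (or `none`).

A → match
B → no match
C → no match
D → no match
E → no match
F → match
G → match
H → no match

A, F, G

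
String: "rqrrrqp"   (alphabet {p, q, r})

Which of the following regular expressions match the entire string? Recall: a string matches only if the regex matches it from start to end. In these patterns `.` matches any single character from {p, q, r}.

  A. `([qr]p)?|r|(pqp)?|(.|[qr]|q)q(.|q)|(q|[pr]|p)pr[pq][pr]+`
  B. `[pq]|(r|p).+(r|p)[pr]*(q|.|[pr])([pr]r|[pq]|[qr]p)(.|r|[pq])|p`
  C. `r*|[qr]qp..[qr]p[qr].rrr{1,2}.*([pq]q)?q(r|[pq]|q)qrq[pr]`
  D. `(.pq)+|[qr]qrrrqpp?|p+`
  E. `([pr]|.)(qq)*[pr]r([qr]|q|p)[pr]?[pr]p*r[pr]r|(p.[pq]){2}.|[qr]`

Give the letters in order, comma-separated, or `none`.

B, D

A → no match
B → match
C → no match
D → match
E → no match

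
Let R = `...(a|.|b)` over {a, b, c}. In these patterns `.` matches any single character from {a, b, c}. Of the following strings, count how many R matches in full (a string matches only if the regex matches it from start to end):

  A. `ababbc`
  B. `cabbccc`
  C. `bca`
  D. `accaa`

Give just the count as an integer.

A → no match
B → no match
C → no match
D → no match
Total matched: 0

0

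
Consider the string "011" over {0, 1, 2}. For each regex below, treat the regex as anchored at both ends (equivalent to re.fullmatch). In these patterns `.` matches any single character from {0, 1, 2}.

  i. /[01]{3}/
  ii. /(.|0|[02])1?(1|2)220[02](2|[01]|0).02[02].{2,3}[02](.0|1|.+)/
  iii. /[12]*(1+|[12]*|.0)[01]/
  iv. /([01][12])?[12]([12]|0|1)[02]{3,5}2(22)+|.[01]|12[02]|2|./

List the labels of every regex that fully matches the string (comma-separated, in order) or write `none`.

i

i → match
ii → no match
iii → no match
iv → no match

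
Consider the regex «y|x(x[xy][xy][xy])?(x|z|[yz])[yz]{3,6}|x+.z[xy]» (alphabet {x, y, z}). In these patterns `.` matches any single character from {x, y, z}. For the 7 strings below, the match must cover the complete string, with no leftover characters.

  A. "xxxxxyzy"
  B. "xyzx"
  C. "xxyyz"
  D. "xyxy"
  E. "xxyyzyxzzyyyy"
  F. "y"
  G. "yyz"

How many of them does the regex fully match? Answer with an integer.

A. "xxxxxyzy" → match
B. "xyzx" → match
C. "xxyyz" → match
D. "xyxy" → no match
E → no match
F. "y" → match
G. "yyz" → no match
Total matched: 4

4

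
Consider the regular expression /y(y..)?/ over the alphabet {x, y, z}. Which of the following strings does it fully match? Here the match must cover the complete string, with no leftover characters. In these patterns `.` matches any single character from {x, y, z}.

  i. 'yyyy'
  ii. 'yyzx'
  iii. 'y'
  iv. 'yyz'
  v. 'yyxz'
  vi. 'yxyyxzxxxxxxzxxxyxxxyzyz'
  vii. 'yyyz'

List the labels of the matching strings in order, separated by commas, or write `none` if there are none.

i → match
ii → match
iii → match
iv → no match
v → match
vi → no match
vii → match

i, ii, iii, v, vii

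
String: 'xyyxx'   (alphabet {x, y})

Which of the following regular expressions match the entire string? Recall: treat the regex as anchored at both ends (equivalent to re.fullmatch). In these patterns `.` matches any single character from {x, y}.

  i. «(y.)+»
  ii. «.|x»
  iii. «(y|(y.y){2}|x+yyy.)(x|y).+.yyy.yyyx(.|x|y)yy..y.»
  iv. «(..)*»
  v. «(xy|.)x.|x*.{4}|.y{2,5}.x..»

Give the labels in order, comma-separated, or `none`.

v

i → no match — must start with 'y'
ii → no match
iii → no match
iv → no match
v → match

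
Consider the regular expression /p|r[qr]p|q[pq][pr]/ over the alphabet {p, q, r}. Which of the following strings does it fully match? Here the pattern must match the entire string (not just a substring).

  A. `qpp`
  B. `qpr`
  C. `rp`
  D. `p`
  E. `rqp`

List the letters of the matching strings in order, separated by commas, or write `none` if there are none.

A → match
B → match
C → no match
D → match
E → match

A, B, D, E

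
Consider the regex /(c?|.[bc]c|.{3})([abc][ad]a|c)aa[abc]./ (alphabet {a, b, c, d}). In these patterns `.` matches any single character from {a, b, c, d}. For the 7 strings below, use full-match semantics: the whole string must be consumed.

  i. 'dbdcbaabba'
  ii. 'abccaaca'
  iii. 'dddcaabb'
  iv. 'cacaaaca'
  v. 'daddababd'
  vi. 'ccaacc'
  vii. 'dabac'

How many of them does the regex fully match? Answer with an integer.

i. 'dbdcbaabba' → no match
ii. 'abccaaca' → match
iii. 'dddcaabb' → match
iv. 'cacaaaca' → no match
v. 'daddababd' → no match
vi. 'ccaacc' → match
vii. 'dabac' → no match
Total matched: 3

3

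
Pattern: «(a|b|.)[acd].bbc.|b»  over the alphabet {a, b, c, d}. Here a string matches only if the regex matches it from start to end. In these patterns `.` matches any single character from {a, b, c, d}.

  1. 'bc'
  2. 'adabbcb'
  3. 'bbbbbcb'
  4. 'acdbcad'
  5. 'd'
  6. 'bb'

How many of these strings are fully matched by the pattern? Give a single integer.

1

1 → no match
2 → match
3 → no match
4 → no match
5 → no match
6 → no match
Total matched: 1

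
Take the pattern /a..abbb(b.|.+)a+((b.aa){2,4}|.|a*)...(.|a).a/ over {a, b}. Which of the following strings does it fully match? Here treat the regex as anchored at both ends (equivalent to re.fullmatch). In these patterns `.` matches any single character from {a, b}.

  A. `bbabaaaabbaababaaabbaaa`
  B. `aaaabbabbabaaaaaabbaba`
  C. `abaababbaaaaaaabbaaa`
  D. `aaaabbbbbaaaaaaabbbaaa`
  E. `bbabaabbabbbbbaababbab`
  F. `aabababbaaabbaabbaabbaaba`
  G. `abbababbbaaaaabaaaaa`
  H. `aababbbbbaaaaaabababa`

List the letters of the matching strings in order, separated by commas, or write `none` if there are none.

D, H

A → no match — must start with `a`
B → no match
C → no match
D → match
E → no match — must start with `a`
F → no match
G → no match
H → match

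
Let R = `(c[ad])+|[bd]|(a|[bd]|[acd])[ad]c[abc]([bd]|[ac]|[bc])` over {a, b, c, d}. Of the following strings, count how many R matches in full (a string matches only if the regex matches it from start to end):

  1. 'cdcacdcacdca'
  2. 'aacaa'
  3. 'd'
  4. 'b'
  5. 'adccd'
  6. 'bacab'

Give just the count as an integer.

6

1 → match
2 → match
3 → match
4 → match
5 → match
6 → match
Total matched: 6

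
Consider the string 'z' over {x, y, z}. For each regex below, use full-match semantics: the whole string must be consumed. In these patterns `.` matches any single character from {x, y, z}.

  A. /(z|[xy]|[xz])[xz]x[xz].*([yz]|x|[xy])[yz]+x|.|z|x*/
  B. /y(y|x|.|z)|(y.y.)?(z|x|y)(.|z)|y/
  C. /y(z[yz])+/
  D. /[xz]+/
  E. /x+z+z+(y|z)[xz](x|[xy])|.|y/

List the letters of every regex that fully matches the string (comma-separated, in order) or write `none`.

A, D, E

A → match
B → no match
C → no match — must start with 'yz'
D → match
E → match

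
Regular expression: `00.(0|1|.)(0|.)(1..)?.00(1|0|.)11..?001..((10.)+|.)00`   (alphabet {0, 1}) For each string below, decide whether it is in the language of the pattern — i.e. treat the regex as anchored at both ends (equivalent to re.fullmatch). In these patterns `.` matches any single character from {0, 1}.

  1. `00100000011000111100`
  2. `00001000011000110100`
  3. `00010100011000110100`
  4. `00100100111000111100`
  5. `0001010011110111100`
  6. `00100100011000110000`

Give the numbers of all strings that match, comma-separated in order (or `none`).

1 → match
2 → match
3 → match
4 → match
5 → no match
6 → match

1, 2, 3, 4, 6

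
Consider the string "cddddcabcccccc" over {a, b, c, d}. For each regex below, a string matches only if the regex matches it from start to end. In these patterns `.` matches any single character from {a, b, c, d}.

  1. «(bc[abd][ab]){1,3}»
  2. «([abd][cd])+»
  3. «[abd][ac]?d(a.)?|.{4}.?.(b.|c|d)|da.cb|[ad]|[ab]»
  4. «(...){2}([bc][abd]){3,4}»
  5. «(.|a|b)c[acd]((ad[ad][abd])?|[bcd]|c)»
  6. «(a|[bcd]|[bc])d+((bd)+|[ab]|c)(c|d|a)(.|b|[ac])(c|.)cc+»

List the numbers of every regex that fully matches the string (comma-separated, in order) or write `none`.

6

1 → no match — must start with "bc"
2 → no match
3 → no match
4 → no match
5 → no match
6 → match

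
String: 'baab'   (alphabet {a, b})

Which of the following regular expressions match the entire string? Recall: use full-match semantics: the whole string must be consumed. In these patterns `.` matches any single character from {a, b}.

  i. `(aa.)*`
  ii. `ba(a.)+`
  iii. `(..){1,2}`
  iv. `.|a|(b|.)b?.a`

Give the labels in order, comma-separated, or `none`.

i → no match
ii → match
iii → match
iv → no match

ii, iii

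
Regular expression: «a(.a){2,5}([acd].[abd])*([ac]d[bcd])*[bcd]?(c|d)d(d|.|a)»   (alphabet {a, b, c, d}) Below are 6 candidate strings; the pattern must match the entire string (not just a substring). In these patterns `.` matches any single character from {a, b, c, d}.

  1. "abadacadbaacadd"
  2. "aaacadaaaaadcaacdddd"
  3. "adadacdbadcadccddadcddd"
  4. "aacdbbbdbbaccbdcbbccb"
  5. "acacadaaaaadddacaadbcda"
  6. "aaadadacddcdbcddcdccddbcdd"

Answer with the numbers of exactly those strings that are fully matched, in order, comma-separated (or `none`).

1 → no match
2 → match
3 → match
4 → no match
5 → match
6 → match

2, 3, 5, 6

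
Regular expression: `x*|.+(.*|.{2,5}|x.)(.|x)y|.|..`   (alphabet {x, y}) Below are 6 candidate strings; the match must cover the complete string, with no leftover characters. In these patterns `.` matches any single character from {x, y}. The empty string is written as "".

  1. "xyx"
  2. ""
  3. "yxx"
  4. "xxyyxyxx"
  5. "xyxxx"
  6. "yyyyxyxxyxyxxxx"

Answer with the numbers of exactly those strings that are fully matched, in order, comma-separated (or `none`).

2

1 → no match
2 → match
3 → no match
4 → no match
5 → no match
6 → no match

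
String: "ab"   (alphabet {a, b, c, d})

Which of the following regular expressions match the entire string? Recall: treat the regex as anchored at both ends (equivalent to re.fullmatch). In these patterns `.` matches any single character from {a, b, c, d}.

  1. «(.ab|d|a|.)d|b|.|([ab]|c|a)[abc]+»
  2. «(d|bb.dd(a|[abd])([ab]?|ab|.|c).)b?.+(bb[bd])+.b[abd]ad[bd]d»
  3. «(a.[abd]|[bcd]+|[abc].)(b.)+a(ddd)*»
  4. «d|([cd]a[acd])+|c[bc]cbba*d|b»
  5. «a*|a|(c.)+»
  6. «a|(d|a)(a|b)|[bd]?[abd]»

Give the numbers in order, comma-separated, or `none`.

1 → match
2 → no match — must end with "d"
3 → no match
4 → no match
5 → no match
6 → match

1, 6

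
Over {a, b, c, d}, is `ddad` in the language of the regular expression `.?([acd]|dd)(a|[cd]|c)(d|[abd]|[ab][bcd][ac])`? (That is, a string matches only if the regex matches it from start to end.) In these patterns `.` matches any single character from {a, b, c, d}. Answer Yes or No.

Yes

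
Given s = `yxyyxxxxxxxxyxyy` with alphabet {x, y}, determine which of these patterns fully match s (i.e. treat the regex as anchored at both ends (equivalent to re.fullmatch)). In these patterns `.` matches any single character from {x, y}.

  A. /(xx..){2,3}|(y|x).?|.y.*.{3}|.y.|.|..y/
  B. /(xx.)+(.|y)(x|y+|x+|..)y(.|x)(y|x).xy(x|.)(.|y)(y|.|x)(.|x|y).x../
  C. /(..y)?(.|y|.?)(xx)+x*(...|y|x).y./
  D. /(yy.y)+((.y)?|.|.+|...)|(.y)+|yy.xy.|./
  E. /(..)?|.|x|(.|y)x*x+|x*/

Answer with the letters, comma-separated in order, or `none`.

C

A → no match
B → no match — must start with `xx`
C → match
D → no match
E → no match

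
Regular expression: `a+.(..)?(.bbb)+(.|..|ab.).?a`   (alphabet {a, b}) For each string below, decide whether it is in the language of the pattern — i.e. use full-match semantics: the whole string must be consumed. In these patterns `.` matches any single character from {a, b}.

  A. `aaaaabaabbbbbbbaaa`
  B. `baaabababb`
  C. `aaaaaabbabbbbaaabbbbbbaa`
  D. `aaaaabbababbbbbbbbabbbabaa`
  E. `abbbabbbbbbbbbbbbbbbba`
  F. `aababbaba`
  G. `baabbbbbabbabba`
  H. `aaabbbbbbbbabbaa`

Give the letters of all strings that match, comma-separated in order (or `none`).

A → match
B → no match — must start with `a`
C → no match
D → no match
E → match
F → no match
G → no match — must start with `a`
H → match

A, E, H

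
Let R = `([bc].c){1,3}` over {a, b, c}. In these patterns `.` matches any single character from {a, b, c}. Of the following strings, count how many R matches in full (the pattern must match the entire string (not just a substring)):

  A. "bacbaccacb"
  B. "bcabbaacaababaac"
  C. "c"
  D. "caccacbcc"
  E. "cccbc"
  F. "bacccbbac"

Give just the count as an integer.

1

A → no match — must end with "c"
B → no match
C → no match
D → match
E → no match
F → no match
Total matched: 1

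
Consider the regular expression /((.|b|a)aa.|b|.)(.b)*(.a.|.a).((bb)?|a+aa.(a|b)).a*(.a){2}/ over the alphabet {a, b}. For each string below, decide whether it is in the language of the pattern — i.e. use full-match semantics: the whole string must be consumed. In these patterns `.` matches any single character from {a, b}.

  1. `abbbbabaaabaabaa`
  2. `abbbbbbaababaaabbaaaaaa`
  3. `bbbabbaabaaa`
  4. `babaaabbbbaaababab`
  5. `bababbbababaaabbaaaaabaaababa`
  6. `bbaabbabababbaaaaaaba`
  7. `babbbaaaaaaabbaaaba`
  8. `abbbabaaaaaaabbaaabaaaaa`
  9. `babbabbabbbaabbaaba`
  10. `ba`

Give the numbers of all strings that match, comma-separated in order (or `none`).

7

1 → no match
2 → no match
3 → no match
4 → no match — must end with `a`
5 → no match
6 → no match
7 → match
8 → no match
9 → no match
10 → no match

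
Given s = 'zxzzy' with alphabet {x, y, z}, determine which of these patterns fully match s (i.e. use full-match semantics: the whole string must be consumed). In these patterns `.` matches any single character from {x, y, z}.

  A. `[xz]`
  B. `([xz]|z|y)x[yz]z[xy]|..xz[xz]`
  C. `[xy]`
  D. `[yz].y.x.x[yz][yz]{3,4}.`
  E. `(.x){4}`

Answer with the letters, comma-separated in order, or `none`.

A → no match
B → match
C → no match
D → no match
E → no match — must end with 'x'

B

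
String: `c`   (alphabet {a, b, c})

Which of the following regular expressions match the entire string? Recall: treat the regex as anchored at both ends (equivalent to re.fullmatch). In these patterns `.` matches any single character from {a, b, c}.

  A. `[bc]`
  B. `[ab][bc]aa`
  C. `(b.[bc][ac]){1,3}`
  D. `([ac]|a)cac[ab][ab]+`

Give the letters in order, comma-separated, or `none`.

A

A → match
B → no match — must end with `aa`
C → no match — must start with `b`
D → no match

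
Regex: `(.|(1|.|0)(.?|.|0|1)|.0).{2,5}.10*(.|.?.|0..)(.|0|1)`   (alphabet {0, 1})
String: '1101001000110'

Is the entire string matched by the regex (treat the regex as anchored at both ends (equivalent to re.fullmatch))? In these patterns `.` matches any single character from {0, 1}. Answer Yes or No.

Yes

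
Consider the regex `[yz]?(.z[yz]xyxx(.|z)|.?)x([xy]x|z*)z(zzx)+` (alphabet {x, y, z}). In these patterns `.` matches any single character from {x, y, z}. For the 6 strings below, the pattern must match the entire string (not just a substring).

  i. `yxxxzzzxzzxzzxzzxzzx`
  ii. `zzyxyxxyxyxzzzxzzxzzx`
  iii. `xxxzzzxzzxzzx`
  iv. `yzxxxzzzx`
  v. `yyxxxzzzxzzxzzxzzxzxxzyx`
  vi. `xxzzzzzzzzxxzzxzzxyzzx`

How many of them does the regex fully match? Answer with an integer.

4

i → match
ii → match
iii → match
iv → match
v → no match — must end with `zzx`
vi → no match
Total matched: 4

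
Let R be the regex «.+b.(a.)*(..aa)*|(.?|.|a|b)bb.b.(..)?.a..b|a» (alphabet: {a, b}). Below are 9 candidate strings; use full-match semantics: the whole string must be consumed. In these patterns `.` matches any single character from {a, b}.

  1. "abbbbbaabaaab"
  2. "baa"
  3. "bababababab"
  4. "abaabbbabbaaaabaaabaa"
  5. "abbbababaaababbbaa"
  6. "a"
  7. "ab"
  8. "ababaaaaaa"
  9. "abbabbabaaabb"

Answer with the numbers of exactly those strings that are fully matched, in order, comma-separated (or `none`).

1 → match
2 → no match
3 → no match
4 → match
5 → match
6 → match
7 → no match
8 → no match
9 → match

1, 4, 5, 6, 9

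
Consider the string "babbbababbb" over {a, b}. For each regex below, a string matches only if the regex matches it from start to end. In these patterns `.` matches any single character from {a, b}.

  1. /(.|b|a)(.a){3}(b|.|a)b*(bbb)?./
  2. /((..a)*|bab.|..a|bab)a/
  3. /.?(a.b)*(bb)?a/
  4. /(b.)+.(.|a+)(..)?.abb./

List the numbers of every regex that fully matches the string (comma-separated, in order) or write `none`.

1 → no match
2 → no match — must end with "a"
3 → no match — must end with "a"
4 → match

4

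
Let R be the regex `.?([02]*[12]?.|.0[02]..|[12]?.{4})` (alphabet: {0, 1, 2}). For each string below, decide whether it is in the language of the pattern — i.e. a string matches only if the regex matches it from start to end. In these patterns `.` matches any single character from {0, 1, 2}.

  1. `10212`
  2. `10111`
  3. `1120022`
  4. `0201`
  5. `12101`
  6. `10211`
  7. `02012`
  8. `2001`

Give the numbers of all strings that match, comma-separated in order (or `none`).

1, 2, 4, 5, 6, 7, 8

1 → match
2 → match
3 → no match
4 → match
5 → match
6 → match
7 → match
8 → match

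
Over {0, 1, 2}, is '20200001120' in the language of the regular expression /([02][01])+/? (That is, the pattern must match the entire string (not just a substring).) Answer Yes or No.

No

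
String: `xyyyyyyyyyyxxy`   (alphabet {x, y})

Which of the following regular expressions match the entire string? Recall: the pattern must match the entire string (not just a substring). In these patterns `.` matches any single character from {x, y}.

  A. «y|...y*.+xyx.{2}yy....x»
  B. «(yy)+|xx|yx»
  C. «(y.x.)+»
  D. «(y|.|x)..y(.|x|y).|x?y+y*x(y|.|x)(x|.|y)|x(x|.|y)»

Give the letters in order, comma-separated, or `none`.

A → no match
B → no match
C → no match — must start with `y`
D → match

D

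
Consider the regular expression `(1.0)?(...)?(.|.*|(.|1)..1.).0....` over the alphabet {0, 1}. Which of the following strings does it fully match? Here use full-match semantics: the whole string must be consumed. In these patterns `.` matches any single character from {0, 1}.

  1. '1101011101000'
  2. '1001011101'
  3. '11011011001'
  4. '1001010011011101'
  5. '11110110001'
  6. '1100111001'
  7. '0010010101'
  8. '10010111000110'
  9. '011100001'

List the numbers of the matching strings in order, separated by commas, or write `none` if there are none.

1, 8, 9

1 → match
2 → no match
3 → no match
4 → no match
5 → no match
6 → no match
7 → no match
8 → match
9 → match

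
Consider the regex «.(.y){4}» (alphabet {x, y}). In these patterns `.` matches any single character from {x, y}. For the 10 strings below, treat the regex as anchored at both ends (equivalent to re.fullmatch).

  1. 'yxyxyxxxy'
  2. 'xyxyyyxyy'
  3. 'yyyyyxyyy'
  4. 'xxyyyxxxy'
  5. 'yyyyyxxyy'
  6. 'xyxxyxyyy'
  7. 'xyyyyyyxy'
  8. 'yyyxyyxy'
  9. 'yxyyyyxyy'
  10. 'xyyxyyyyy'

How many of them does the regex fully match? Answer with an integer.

3

1 → no match
2 → no match
3 → match
4 → no match
5 → no match
6 → no match
7 → match
8 → no match
9 → no match
10 → match
Total matched: 3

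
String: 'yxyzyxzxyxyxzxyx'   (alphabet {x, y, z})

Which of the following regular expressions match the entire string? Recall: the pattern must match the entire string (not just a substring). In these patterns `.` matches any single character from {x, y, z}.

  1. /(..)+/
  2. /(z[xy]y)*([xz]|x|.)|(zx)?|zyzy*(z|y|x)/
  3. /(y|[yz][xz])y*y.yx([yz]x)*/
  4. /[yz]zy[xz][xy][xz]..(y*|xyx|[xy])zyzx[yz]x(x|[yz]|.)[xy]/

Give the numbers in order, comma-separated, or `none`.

1, 3

1 → match
2 → no match
3 → match
4 → no match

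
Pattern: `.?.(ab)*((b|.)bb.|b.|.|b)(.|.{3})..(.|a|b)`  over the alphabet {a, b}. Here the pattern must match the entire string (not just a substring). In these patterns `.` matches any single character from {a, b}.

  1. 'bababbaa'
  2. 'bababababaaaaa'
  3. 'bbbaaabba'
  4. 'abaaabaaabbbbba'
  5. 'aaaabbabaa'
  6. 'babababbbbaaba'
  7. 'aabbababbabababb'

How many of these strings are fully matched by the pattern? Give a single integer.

4

1 → match
2 → match
3 → match
4 → no match
5 → no match
6 → match
7 → no match
Total matched: 4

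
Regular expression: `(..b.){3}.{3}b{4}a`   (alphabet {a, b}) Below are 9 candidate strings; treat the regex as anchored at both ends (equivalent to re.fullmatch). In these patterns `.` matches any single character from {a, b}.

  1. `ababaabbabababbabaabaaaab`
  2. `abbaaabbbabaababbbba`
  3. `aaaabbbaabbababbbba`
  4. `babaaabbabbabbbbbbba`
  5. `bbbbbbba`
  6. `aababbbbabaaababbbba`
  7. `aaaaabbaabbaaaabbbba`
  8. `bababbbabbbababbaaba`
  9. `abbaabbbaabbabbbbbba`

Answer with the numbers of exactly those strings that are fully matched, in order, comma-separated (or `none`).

2, 4, 9

1 → no match — must end with `ba`
2 → match
3 → no match
4 → match
5 → no match
6 → no match
7 → no match
8 → no match
9 → match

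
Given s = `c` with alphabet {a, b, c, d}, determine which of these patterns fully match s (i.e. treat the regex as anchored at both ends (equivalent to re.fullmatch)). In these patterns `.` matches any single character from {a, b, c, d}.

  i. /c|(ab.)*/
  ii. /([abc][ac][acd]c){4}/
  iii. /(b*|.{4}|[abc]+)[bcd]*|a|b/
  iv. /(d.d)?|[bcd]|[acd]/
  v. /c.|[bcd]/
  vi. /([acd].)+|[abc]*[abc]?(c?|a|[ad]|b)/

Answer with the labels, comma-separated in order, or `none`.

i, iii, iv, v, vi

i → match
ii → no match
iii → match
iv → match
v → match
vi → match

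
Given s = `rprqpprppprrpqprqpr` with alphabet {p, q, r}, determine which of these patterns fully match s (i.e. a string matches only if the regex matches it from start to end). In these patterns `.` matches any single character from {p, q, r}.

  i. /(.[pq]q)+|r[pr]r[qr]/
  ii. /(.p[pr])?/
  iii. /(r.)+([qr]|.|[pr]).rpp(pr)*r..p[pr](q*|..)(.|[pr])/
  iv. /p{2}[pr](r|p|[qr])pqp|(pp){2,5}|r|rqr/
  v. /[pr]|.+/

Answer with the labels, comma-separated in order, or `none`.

iii, v

i → no match
ii → no match
iii → match
iv → no match
v → match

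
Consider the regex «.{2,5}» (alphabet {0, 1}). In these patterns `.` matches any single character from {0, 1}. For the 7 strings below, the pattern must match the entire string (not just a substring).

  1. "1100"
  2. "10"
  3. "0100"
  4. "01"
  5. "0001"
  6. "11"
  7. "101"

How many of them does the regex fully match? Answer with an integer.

7

1 → match
2 → match
3 → match
4 → match
5 → match
6 → match
7 → match
Total matched: 7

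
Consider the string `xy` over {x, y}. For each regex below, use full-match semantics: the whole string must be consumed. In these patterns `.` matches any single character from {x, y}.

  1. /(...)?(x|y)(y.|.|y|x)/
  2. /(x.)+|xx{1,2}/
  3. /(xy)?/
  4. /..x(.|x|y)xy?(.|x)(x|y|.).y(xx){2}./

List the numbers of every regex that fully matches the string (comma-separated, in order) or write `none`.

1 → match
2 → match
3 → match
4 → no match

1, 2, 3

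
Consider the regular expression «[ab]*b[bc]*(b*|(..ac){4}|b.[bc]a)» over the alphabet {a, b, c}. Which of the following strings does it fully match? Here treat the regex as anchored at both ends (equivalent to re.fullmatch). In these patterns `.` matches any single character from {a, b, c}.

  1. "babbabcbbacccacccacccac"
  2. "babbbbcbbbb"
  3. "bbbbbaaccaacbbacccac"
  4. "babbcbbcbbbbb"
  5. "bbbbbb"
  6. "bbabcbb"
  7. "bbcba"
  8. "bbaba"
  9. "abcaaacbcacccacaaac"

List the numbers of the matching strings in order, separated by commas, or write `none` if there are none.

1, 2, 3, 4, 5, 6, 7, 8, 9

1 → match
2 → match
3 → match
4 → match
5 → match
6 → match
7 → match
8 → match
9 → match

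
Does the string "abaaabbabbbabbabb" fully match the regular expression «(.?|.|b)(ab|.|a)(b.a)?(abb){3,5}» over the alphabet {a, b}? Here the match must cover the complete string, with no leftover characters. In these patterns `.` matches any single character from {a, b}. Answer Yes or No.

No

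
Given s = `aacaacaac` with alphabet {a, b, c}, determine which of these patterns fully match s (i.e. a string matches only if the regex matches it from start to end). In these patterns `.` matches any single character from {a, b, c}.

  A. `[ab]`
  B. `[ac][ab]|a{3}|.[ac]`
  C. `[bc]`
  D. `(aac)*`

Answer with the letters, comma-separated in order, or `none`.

A → no match
B → no match
C → no match
D → match

D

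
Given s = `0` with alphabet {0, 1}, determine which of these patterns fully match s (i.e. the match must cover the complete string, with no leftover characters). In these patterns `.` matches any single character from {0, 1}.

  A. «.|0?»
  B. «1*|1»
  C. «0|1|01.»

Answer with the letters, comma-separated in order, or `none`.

A → match
B → no match
C → match

A, C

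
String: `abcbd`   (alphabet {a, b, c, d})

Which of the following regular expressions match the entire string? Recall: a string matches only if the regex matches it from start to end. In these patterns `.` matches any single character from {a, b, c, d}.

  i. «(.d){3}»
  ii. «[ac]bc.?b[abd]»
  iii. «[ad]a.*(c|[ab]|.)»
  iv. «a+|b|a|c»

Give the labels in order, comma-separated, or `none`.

i → no match
ii → match
iii → no match
iv → no match

ii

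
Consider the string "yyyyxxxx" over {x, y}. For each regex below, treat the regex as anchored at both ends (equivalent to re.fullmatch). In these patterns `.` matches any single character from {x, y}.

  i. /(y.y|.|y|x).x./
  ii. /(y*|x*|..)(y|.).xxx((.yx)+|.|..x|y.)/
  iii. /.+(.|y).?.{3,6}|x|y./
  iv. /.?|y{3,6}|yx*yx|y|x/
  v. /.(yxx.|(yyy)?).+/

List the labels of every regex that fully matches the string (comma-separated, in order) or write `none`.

i → no match
ii → match
iii → match
iv → no match
v → match

ii, iii, v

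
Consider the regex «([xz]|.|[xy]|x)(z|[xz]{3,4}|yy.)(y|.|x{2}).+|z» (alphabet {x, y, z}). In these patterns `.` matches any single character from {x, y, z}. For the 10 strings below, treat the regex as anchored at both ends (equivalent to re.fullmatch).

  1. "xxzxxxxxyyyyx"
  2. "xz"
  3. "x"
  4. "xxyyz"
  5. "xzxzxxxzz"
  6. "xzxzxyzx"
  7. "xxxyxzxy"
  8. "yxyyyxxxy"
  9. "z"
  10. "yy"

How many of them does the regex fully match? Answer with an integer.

4

1 → match
2 → no match
3 → no match
4 → no match
5 → match
6 → match
7 → no match
8 → no match
9 → match
10 → no match
Total matched: 4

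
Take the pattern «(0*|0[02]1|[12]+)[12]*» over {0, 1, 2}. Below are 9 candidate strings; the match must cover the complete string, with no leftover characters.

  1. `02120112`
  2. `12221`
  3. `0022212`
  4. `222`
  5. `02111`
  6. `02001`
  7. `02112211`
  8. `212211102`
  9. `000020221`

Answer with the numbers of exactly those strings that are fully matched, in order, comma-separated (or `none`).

1 → no match
2 → match
3 → match
4 → match
5 → match
6 → no match
7 → match
8 → no match
9 → no match

2, 3, 4, 5, 7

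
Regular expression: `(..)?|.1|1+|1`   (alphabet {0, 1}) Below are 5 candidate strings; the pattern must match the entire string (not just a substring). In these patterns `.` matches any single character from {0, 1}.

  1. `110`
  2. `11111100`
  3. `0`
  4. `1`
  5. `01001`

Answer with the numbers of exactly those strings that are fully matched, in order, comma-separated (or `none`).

4

1 → no match
2 → no match
3 → no match
4 → match
5 → no match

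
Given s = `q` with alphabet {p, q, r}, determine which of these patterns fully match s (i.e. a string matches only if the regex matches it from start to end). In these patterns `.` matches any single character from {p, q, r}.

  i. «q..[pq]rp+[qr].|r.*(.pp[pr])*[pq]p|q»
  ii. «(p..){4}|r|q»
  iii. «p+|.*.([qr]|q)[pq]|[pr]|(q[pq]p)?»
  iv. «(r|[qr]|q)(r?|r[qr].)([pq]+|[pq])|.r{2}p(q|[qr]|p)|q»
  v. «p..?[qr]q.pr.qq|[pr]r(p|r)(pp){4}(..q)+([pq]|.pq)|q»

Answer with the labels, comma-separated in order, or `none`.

i, ii, iv, v

i → match
ii → match
iii → no match
iv → match
v → match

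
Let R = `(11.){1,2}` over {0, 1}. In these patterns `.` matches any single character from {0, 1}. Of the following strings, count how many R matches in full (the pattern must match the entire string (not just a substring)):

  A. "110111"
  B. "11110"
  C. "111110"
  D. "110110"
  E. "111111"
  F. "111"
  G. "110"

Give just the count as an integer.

A → match
B → no match
C → match
D → match
E → match
F → match
G → match
Total matched: 6

6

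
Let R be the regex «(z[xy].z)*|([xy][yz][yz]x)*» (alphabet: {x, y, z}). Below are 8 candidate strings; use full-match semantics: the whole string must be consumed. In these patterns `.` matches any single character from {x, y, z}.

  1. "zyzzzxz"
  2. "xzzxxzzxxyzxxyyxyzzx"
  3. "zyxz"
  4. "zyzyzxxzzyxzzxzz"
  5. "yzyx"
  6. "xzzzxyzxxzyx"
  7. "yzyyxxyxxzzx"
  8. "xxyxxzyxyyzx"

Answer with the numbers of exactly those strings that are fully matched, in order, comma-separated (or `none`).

2, 3, 5

1 → no match
2 → match
3 → match
4 → no match
5 → match
6 → no match
7 → no match
8 → no match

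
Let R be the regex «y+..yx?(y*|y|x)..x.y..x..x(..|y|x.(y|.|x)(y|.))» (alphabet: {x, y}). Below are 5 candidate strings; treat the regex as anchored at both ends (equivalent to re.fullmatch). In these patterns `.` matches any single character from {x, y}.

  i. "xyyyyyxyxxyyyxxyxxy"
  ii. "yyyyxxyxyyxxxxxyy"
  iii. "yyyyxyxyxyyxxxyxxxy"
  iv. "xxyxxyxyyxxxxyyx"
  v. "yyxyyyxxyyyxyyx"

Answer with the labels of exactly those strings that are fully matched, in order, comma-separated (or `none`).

iii

i → no match — must start with "y"
ii → no match
iii → match
iv → no match — must start with "y"
v → no match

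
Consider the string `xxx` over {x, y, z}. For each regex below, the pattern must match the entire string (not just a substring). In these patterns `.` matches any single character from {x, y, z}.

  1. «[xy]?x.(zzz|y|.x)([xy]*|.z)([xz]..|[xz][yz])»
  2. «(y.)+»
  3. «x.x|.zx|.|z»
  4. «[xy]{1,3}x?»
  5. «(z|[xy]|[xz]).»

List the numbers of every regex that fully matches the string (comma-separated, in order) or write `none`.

3, 4

1 → no match
2 → no match — must start with `y`
3 → match
4 → match
5 → no match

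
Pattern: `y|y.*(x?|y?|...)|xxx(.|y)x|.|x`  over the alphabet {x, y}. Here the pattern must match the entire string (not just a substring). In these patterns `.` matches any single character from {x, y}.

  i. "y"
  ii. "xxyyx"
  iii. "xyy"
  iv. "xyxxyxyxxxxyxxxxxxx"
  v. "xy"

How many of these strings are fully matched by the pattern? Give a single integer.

i. "y" → match
ii. "xxyyx" → no match
iii. "xyy" → no match
iv → no match
v. "xy" → no match
Total matched: 1

1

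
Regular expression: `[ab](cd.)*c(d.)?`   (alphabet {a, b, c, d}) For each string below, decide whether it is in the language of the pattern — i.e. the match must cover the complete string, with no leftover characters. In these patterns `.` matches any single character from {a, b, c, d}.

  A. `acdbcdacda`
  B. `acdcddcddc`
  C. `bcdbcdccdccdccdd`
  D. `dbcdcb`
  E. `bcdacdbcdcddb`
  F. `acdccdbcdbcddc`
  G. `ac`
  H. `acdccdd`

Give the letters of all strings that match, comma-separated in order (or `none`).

A, C, F, G, H

A. `acdbcdacda` → match
B. `acdcddcddc` → no match
C → match
D. `dbcdcb` → no match
E → no match
F → match
G. `ac` → match
H. `acdccdd` → match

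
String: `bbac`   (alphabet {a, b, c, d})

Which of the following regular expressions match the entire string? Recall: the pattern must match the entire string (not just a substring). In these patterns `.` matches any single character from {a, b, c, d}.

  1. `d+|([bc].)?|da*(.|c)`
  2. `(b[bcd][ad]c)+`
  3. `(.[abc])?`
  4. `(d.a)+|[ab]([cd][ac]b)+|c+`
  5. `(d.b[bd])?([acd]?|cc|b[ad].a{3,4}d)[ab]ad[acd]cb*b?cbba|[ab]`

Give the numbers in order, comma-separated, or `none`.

2

1 → no match
2 → match
3 → no match
4 → no match
5 → no match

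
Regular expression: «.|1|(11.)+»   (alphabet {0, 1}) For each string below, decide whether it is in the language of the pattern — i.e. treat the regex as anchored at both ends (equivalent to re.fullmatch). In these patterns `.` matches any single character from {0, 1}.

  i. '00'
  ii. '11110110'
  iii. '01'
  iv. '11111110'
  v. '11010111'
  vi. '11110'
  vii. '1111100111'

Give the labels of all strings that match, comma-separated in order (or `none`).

none

i. '00' → no match
ii. '11110110' → no match
iii. '01' → no match
iv. '11111110' → no match
v. '11010111' → no match
vi. '11110' → no match
vii. '1111100111' → no match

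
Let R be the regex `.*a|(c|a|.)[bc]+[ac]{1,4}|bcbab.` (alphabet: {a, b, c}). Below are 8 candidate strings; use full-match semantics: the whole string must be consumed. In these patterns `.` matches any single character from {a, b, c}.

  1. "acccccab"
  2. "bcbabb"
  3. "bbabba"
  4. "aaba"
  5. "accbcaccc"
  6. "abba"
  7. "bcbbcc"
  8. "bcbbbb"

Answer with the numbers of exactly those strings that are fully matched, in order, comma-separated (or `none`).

2, 3, 4, 5, 6, 7

1. "acccccab" → no match
2. "bcbabb" → match
3. "bbabba" → match
4. "aaba" → match
5. "accbcaccc" → match
6. "abba" → match
7. "bcbbcc" → match
8. "bcbbbb" → no match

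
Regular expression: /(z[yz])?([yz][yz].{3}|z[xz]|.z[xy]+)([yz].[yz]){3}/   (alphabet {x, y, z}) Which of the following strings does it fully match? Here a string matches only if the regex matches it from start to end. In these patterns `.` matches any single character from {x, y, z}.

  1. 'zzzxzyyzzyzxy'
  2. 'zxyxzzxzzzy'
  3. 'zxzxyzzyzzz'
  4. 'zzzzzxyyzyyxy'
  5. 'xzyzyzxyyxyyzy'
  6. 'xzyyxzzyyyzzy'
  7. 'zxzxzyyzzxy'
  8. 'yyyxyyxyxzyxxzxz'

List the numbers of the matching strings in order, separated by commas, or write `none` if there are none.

1, 2, 3, 4, 7

1 → match
2 → match
3 → match
4 → match
5 → no match
6 → no match
7 → match
8 → no match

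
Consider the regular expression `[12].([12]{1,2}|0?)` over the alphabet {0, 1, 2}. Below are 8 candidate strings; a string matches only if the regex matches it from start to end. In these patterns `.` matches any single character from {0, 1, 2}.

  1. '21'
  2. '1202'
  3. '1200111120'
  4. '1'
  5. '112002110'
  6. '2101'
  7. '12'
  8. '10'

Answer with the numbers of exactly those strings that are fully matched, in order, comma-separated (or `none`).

1 → match
2 → no match
3 → no match
4 → no match
5 → no match
6 → no match
7 → match
8 → match

1, 7, 8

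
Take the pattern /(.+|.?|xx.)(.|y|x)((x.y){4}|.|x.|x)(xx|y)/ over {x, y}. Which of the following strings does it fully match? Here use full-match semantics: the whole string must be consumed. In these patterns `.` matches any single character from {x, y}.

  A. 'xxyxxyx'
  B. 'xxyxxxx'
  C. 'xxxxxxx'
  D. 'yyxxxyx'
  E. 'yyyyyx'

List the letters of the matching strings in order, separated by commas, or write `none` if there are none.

B, C

A → no match
B → match
C → match
D → no match
E → no match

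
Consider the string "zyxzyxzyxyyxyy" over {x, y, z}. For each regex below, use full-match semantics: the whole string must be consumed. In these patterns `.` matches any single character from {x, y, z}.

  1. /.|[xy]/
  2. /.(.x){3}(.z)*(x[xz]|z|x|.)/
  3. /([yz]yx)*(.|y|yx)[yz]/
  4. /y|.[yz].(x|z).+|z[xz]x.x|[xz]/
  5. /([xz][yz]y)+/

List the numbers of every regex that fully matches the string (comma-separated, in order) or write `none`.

1 → no match
2 → no match
3 → match
4 → match
5 → no match

3, 4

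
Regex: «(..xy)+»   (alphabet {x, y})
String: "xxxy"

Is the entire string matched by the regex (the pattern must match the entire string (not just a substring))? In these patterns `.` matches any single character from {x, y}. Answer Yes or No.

Yes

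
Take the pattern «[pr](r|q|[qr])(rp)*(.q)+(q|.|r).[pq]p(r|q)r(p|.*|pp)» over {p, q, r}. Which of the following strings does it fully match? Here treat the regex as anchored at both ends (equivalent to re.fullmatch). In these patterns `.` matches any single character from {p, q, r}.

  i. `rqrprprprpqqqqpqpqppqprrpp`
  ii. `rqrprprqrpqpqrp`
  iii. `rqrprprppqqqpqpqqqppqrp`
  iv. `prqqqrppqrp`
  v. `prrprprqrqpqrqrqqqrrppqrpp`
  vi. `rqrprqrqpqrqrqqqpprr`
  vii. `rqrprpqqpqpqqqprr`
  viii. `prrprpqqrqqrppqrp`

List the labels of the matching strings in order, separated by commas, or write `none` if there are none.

i → match
ii → match
iii → match
iv → match
v → match
vi → match
vii → no match
viii → match

i, ii, iii, iv, v, vi, viii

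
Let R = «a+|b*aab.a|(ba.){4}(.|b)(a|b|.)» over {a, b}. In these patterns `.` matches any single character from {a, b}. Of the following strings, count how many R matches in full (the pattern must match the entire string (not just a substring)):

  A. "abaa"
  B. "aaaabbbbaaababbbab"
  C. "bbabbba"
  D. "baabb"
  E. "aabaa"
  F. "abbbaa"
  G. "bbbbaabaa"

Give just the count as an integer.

A → no match
B → no match
C → no match
D → no match
E → match
F → no match
G → match
Total matched: 2

2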